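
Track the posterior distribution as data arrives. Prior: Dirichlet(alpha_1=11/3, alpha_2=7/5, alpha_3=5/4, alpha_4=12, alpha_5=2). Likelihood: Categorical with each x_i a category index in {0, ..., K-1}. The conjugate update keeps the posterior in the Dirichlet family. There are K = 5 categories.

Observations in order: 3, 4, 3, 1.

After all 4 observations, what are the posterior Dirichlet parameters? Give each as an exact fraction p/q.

alpha_1=11/3, alpha_2=12/5, alpha_3=5/4, alpha_4=14, alpha_5=3

obs 1: x=3 → posterior Dirichlet(11/3, 7/5, 5/4, 13, 2)
obs 2: x=4 → posterior Dirichlet(11/3, 7/5, 5/4, 13, 3)
obs 3: x=3 → posterior Dirichlet(11/3, 7/5, 5/4, 14, 3)
obs 4: x=1 → posterior Dirichlet(11/3, 12/5, 5/4, 14, 3)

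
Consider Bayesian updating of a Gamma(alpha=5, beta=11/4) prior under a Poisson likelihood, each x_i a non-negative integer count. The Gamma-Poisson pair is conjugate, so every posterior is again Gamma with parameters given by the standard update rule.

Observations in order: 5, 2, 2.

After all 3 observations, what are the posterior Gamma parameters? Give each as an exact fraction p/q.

obs 1: x=5 → posterior Gamma(10, 15/4)
obs 2: x=2 → posterior Gamma(12, 19/4)
obs 3: x=2 → posterior Gamma(14, 23/4)

alpha=14, beta=23/4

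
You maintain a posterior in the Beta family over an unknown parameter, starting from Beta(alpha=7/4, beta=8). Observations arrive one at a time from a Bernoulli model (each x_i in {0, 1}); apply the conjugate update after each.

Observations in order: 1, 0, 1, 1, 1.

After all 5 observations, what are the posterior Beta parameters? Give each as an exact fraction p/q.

obs 1: x=1 → posterior Beta(11/4, 8)
obs 2: x=0 → posterior Beta(11/4, 9)
obs 3: x=1 → posterior Beta(15/4, 9)
obs 4: x=1 → posterior Beta(19/4, 9)
obs 5: x=1 → posterior Beta(23/4, 9)

alpha=23/4, beta=9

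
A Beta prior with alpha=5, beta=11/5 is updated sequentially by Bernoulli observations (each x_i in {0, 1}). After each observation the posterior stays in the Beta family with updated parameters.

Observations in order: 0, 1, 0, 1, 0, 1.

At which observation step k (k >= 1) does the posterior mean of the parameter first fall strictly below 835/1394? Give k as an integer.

obs 1: x=0 → posterior Beta(5, 16/5)
obs 2: x=1 → posterior Beta(6, 16/5)
obs 3: x=0 → posterior Beta(6, 21/5)
obs 4: x=1 → posterior Beta(7, 21/5)
obs 5: x=0 → posterior Beta(7, 26/5)
obs 6: x=1 → posterior Beta(8, 26/5)

k = 3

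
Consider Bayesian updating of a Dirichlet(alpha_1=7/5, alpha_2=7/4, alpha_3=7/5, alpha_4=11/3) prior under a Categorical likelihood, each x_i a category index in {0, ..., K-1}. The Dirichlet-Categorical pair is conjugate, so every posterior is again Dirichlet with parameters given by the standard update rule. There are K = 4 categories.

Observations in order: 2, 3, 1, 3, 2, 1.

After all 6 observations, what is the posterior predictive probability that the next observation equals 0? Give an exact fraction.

84/853

obs 1: x=2 → posterior Dirichlet(7/5, 7/4, 12/5, 11/3)
obs 2: x=3 → posterior Dirichlet(7/5, 7/4, 12/5, 14/3)
obs 3: x=1 → posterior Dirichlet(7/5, 11/4, 12/5, 14/3)
obs 4: x=3 → posterior Dirichlet(7/5, 11/4, 12/5, 17/3)
obs 5: x=2 → posterior Dirichlet(7/5, 11/4, 17/5, 17/3)
obs 6: x=1 → posterior Dirichlet(7/5, 15/4, 17/5, 17/3)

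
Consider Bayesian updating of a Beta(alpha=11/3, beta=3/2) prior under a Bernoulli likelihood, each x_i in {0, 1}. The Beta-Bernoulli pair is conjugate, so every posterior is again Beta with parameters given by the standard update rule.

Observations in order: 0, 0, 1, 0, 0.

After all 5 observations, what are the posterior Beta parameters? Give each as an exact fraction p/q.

obs 1: x=0 → posterior Beta(11/3, 5/2)
obs 2: x=0 → posterior Beta(11/3, 7/2)
obs 3: x=1 → posterior Beta(14/3, 7/2)
obs 4: x=0 → posterior Beta(14/3, 9/2)
obs 5: x=0 → posterior Beta(14/3, 11/2)

alpha=14/3, beta=11/2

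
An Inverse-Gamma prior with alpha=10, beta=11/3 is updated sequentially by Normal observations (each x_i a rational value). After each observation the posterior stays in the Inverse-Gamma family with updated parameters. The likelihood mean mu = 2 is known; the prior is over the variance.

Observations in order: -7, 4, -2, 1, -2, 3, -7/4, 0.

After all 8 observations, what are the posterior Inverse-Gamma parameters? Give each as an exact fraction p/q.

obs 1: x=-7 → posterior Inverse-Gamma(21/2, 265/6)
obs 2: x=4 → posterior Inverse-Gamma(11, 277/6)
obs 3: x=-2 → posterior Inverse-Gamma(23/2, 325/6)
obs 4: x=1 → posterior Inverse-Gamma(12, 164/3)
obs 5: x=-2 → posterior Inverse-Gamma(25/2, 188/3)
obs 6: x=3 → posterior Inverse-Gamma(13, 379/6)
obs 7: x=-7/4 → posterior Inverse-Gamma(27/2, 6739/96)
obs 8: x=0 → posterior Inverse-Gamma(14, 6931/96)

alpha=14, beta=6931/96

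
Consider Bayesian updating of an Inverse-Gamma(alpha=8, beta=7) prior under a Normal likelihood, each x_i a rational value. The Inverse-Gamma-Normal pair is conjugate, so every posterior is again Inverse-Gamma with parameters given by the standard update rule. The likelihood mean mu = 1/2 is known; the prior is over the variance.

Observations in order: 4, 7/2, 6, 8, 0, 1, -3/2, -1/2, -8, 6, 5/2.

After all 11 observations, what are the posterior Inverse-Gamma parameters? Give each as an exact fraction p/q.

alpha=27/2, beta=935/8

obs 1: x=4 → posterior Inverse-Gamma(17/2, 105/8)
obs 2: x=7/2 → posterior Inverse-Gamma(9, 141/8)
obs 3: x=6 → posterior Inverse-Gamma(19/2, 131/4)
obs 4: x=8 → posterior Inverse-Gamma(10, 487/8)
obs 5: x=0 → posterior Inverse-Gamma(21/2, 61)
obs 6: x=1 → posterior Inverse-Gamma(11, 489/8)
obs 7: x=-3/2 → posterior Inverse-Gamma(23/2, 505/8)
obs 8: x=-1/2 → posterior Inverse-Gamma(12, 509/8)
obs 9: x=-8 → posterior Inverse-Gamma(25/2, 399/4)
obs 10: x=6 → posterior Inverse-Gamma(13, 919/8)
obs 11: x=5/2 → posterior Inverse-Gamma(27/2, 935/8)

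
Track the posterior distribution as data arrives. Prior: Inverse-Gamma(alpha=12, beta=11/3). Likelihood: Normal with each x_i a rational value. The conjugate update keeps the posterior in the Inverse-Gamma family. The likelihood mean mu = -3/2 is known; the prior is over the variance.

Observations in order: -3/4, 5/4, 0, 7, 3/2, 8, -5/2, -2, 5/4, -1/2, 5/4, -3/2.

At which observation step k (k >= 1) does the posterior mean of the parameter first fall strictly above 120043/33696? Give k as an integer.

obs 1: x=-3/4 → posterior Inverse-Gamma(25/2, 379/96)
obs 2: x=5/4 → posterior Inverse-Gamma(13, 371/48)
obs 3: x=0 → posterior Inverse-Gamma(27/2, 425/48)
obs 4: x=7 → posterior Inverse-Gamma(14, 2159/48)
obs 5: x=3/2 → posterior Inverse-Gamma(29/2, 2375/48)
obs 6: x=8 → posterior Inverse-Gamma(15, 4541/48)
obs 7: x=-5/2 → posterior Inverse-Gamma(31/2, 4565/48)
obs 8: x=-2 → posterior Inverse-Gamma(16, 4571/48)
obs 9: x=5/4 → posterior Inverse-Gamma(33/2, 9505/96)
obs 10: x=-1/2 → posterior Inverse-Gamma(17, 9553/96)
obs 11: x=5/4 → posterior Inverse-Gamma(35/2, 2479/24)
obs 12: x=-3/2 → posterior Inverse-Gamma(18, 2479/24)

k = 5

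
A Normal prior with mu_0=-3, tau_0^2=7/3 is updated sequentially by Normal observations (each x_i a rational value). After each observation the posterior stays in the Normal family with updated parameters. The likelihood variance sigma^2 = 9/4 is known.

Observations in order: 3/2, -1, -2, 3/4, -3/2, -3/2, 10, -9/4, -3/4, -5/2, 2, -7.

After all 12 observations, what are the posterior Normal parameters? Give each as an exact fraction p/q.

mu_0=-200/363, tau_0^2=21/121

obs 1: x=3/2 → posterior Normal(-39/55, 63/55)
obs 2: x=-1 → posterior Normal(-67/83, 63/83)
obs 3: x=-2 → posterior Normal(-41/37, 21/37)
obs 4: x=3/4 → posterior Normal(-102/139, 63/139)
obs 5: x=-3/2 → posterior Normal(-144/167, 63/167)
obs 6: x=-3/2 → posterior Normal(-62/65, 21/65)
obs 7: x=10 → posterior Normal(94/223, 63/223)
obs 8: x=-9/4 → posterior Normal(31/251, 63/251)
obs 9: x=-3/4 → posterior Normal(10/279, 7/31)
obs 10: x=-5/2 → posterior Normal(-60/307, 63/307)
obs 11: x=2 → posterior Normal(-4/335, 63/335)
obs 12: x=-7 → posterior Normal(-200/363, 21/121)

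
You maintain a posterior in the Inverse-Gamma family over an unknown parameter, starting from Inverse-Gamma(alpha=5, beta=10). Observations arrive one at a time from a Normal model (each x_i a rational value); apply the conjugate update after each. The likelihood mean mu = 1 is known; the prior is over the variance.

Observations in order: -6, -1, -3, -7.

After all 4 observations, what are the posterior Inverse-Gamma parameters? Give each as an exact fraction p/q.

obs 1: x=-6 → posterior Inverse-Gamma(11/2, 69/2)
obs 2: x=-1 → posterior Inverse-Gamma(6, 73/2)
obs 3: x=-3 → posterior Inverse-Gamma(13/2, 89/2)
obs 4: x=-7 → posterior Inverse-Gamma(7, 153/2)

alpha=7, beta=153/2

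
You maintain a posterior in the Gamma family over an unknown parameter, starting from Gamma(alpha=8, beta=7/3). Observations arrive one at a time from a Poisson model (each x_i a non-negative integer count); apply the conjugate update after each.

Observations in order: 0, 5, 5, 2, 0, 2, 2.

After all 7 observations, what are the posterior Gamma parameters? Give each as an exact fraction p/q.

alpha=24, beta=28/3

obs 1: x=0 → posterior Gamma(8, 10/3)
obs 2: x=5 → posterior Gamma(13, 13/3)
obs 3: x=5 → posterior Gamma(18, 16/3)
obs 4: x=2 → posterior Gamma(20, 19/3)
obs 5: x=0 → posterior Gamma(20, 22/3)
obs 6: x=2 → posterior Gamma(22, 25/3)
obs 7: x=2 → posterior Gamma(24, 28/3)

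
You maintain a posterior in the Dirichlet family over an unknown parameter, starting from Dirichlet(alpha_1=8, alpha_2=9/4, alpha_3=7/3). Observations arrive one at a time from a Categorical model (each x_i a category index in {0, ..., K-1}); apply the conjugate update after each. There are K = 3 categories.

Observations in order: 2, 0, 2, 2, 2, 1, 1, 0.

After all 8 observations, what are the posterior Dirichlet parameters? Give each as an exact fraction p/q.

alpha_1=10, alpha_2=17/4, alpha_3=19/3

obs 1: x=2 → posterior Dirichlet(8, 9/4, 10/3)
obs 2: x=0 → posterior Dirichlet(9, 9/4, 10/3)
obs 3: x=2 → posterior Dirichlet(9, 9/4, 13/3)
obs 4: x=2 → posterior Dirichlet(9, 9/4, 16/3)
obs 5: x=2 → posterior Dirichlet(9, 9/4, 19/3)
obs 6: x=1 → posterior Dirichlet(9, 13/4, 19/3)
obs 7: x=1 → posterior Dirichlet(9, 17/4, 19/3)
obs 8: x=0 → posterior Dirichlet(10, 17/4, 19/3)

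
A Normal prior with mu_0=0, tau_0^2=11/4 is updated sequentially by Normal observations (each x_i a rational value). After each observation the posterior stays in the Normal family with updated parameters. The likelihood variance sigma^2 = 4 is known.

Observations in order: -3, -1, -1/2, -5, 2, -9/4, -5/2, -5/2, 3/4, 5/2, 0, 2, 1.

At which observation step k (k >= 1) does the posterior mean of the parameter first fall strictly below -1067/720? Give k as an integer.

k = 4

obs 1: x=-3 → posterior Normal(-11/9, 44/27)
obs 2: x=-1 → posterior Normal(-22/19, 22/19)
obs 3: x=-1/2 → posterior Normal(-99/98, 44/49)
obs 4: x=-5 → posterior Normal(-209/120, 11/15)
obs 5: x=2 → posterior Normal(-165/142, 44/71)
obs 6: x=-9/4 → posterior Normal(-429/328, 22/41)
obs 7: x=-5/2 → posterior Normal(-539/372, 44/93)
obs 8: x=-5/2 → posterior Normal(-649/416, 11/26)
obs 9: x=3/4 → posterior Normal(-154/115, 44/115)
obs 10: x=5/2 → posterior Normal(-253/252, 22/63)
obs 11: x=0 → posterior Normal(-253/274, 44/137)
obs 12: x=2 → posterior Normal(-209/296, 11/37)
obs 13: x=1 → posterior Normal(-187/318, 44/159)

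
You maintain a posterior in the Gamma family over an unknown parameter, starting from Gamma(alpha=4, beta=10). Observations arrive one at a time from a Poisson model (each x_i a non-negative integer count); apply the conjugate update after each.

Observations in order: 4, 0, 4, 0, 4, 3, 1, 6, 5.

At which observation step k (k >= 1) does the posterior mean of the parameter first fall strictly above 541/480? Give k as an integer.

obs 1: x=4 → posterior Gamma(8, 11)
obs 2: x=0 → posterior Gamma(8, 12)
obs 3: x=4 → posterior Gamma(12, 13)
obs 4: x=0 → posterior Gamma(12, 14)
obs 5: x=4 → posterior Gamma(16, 15)
obs 6: x=3 → posterior Gamma(19, 16)
obs 7: x=1 → posterior Gamma(20, 17)
obs 8: x=6 → posterior Gamma(26, 18)
obs 9: x=5 → posterior Gamma(31, 19)

k = 6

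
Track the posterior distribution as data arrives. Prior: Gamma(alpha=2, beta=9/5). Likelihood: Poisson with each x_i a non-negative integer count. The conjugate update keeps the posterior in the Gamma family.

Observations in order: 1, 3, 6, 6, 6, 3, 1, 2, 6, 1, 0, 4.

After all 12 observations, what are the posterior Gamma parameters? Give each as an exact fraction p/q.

alpha=41, beta=69/5

obs 1: x=1 → posterior Gamma(3, 14/5)
obs 2: x=3 → posterior Gamma(6, 19/5)
obs 3: x=6 → posterior Gamma(12, 24/5)
obs 4: x=6 → posterior Gamma(18, 29/5)
obs 5: x=6 → posterior Gamma(24, 34/5)
obs 6: x=3 → posterior Gamma(27, 39/5)
obs 7: x=1 → posterior Gamma(28, 44/5)
obs 8: x=2 → posterior Gamma(30, 49/5)
obs 9: x=6 → posterior Gamma(36, 54/5)
obs 10: x=1 → posterior Gamma(37, 59/5)
obs 11: x=0 → posterior Gamma(37, 64/5)
obs 12: x=4 → posterior Gamma(41, 69/5)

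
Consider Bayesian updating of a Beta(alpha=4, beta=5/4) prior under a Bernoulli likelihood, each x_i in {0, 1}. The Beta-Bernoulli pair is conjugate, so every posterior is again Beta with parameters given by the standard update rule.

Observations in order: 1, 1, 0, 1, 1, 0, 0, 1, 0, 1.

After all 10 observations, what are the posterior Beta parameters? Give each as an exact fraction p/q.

obs 1: x=1 → posterior Beta(5, 5/4)
obs 2: x=1 → posterior Beta(6, 5/4)
obs 3: x=0 → posterior Beta(6, 9/4)
obs 4: x=1 → posterior Beta(7, 9/4)
obs 5: x=1 → posterior Beta(8, 9/4)
obs 6: x=0 → posterior Beta(8, 13/4)
obs 7: x=0 → posterior Beta(8, 17/4)
obs 8: x=1 → posterior Beta(9, 17/4)
obs 9: x=0 → posterior Beta(9, 21/4)
obs 10: x=1 → posterior Beta(10, 21/4)

alpha=10, beta=21/4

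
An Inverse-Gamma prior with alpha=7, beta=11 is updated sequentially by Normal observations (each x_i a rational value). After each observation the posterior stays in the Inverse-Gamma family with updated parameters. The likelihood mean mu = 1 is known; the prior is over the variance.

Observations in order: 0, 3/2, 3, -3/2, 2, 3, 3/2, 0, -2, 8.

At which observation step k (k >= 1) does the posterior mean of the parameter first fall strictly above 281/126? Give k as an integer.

obs 1: x=0 → posterior Inverse-Gamma(15/2, 23/2)
obs 2: x=3/2 → posterior Inverse-Gamma(8, 93/8)
obs 3: x=3 → posterior Inverse-Gamma(17/2, 109/8)
obs 4: x=-3/2 → posterior Inverse-Gamma(9, 67/4)
obs 5: x=2 → posterior Inverse-Gamma(19/2, 69/4)
obs 6: x=3 → posterior Inverse-Gamma(10, 77/4)
obs 7: x=3/2 → posterior Inverse-Gamma(21/2, 155/8)
obs 8: x=0 → posterior Inverse-Gamma(11, 159/8)
obs 9: x=-2 → posterior Inverse-Gamma(23/2, 195/8)
obs 10: x=8 → posterior Inverse-Gamma(12, 391/8)

k = 9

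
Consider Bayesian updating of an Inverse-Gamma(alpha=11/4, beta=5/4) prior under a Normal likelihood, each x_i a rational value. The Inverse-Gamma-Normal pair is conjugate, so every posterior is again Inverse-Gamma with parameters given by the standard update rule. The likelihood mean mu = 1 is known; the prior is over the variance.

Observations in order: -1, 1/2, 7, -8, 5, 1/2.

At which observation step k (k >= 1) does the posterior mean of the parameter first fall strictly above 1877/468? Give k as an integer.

k = 3

obs 1: x=-1 → posterior Inverse-Gamma(13/4, 13/4)
obs 2: x=1/2 → posterior Inverse-Gamma(15/4, 27/8)
obs 3: x=7 → posterior Inverse-Gamma(17/4, 171/8)
obs 4: x=-8 → posterior Inverse-Gamma(19/4, 495/8)
obs 5: x=5 → posterior Inverse-Gamma(21/4, 559/8)
obs 6: x=1/2 → posterior Inverse-Gamma(23/4, 70)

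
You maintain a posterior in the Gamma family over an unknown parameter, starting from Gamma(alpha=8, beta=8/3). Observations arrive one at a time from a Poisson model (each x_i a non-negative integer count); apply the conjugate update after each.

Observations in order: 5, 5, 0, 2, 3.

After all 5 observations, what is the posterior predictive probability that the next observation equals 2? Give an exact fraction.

12966770627905553373334475437462107/59193457501991897219198791234617344

obs 1: x=5 → posterior Gamma(13, 11/3)
obs 2: x=5 → posterior Gamma(18, 14/3)
obs 3: x=0 → posterior Gamma(18, 17/3)
obs 4: x=2 → posterior Gamma(20, 20/3)
obs 5: x=3 → posterior Gamma(23, 23/3)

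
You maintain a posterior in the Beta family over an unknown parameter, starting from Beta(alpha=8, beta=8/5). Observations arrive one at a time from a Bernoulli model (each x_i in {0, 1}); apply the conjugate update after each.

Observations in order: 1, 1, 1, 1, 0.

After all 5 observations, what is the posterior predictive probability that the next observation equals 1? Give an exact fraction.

obs 1: x=1 → posterior Beta(9, 8/5)
obs 2: x=1 → posterior Beta(10, 8/5)
obs 3: x=1 → posterior Beta(11, 8/5)
obs 4: x=1 → posterior Beta(12, 8/5)
obs 5: x=0 → posterior Beta(12, 13/5)

60/73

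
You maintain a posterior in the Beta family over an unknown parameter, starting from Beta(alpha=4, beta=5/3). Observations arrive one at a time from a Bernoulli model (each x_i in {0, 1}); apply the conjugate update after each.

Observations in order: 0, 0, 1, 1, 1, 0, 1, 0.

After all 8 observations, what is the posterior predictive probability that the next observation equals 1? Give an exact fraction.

obs 1: x=0 → posterior Beta(4, 8/3)
obs 2: x=0 → posterior Beta(4, 11/3)
obs 3: x=1 → posterior Beta(5, 11/3)
obs 4: x=1 → posterior Beta(6, 11/3)
obs 5: x=1 → posterior Beta(7, 11/3)
obs 6: x=0 → posterior Beta(7, 14/3)
obs 7: x=1 → posterior Beta(8, 14/3)
obs 8: x=0 → posterior Beta(8, 17/3)

24/41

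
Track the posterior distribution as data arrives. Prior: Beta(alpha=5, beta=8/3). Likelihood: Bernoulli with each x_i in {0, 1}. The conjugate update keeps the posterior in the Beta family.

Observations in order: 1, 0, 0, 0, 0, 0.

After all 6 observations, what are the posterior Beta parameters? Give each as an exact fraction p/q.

obs 1: x=1 → posterior Beta(6, 8/3)
obs 2: x=0 → posterior Beta(6, 11/3)
obs 3: x=0 → posterior Beta(6, 14/3)
obs 4: x=0 → posterior Beta(6, 17/3)
obs 5: x=0 → posterior Beta(6, 20/3)
obs 6: x=0 → posterior Beta(6, 23/3)

alpha=6, beta=23/3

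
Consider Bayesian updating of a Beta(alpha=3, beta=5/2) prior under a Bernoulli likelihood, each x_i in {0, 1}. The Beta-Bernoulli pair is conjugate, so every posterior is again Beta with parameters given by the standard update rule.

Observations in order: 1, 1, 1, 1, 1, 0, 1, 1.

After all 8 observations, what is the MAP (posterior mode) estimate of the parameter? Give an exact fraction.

18/23

obs 1: x=1 → posterior Beta(4, 5/2)
obs 2: x=1 → posterior Beta(5, 5/2)
obs 3: x=1 → posterior Beta(6, 5/2)
obs 4: x=1 → posterior Beta(7, 5/2)
obs 5: x=1 → posterior Beta(8, 5/2)
obs 6: x=0 → posterior Beta(8, 7/2)
obs 7: x=1 → posterior Beta(9, 7/2)
obs 8: x=1 → posterior Beta(10, 7/2)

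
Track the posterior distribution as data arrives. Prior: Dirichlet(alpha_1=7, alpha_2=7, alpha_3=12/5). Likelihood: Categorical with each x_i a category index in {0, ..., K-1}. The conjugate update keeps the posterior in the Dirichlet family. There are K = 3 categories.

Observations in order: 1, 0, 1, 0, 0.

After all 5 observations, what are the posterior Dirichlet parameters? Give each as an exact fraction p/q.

obs 1: x=1 → posterior Dirichlet(7, 8, 12/5)
obs 2: x=0 → posterior Dirichlet(8, 8, 12/5)
obs 3: x=1 → posterior Dirichlet(8, 9, 12/5)
obs 4: x=0 → posterior Dirichlet(9, 9, 12/5)
obs 5: x=0 → posterior Dirichlet(10, 9, 12/5)

alpha_1=10, alpha_2=9, alpha_3=12/5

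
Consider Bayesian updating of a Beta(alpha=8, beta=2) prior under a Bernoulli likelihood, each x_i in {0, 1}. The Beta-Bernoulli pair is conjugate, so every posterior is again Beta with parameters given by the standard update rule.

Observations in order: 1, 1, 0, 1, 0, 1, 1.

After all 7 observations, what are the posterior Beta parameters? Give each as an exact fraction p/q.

obs 1: x=1 → posterior Beta(9, 2)
obs 2: x=1 → posterior Beta(10, 2)
obs 3: x=0 → posterior Beta(10, 3)
obs 4: x=1 → posterior Beta(11, 3)
obs 5: x=0 → posterior Beta(11, 4)
obs 6: x=1 → posterior Beta(12, 4)
obs 7: x=1 → posterior Beta(13, 4)

alpha=13, beta=4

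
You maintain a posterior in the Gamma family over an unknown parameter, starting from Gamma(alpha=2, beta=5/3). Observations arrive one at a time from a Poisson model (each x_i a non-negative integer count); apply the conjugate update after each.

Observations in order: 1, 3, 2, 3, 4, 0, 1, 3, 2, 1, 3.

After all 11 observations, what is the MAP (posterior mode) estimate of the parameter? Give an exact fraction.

obs 1: x=1 → posterior Gamma(3, 8/3)
obs 2: x=3 → posterior Gamma(6, 11/3)
obs 3: x=2 → posterior Gamma(8, 14/3)
obs 4: x=3 → posterior Gamma(11, 17/3)
obs 5: x=4 → posterior Gamma(15, 20/3)
obs 6: x=0 → posterior Gamma(15, 23/3)
obs 7: x=1 → posterior Gamma(16, 26/3)
obs 8: x=3 → posterior Gamma(19, 29/3)
obs 9: x=2 → posterior Gamma(21, 32/3)
obs 10: x=1 → posterior Gamma(22, 35/3)
obs 11: x=3 → posterior Gamma(25, 38/3)

36/19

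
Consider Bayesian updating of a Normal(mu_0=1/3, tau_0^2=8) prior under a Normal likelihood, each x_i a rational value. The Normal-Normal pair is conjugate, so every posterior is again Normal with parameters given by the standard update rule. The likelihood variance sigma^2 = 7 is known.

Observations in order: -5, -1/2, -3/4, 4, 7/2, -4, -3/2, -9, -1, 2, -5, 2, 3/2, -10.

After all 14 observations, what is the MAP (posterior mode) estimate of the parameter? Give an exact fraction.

-563/357

obs 1: x=-5 → posterior Normal(-113/45, 56/15)
obs 2: x=-1/2 → posterior Normal(-125/69, 56/23)
obs 3: x=-3/4 → posterior Normal(-143/93, 56/31)
obs 4: x=4 → posterior Normal(-47/117, 56/39)
obs 5: x=7/2 → posterior Normal(37/141, 56/47)
obs 6: x=-4 → posterior Normal(-59/165, 56/55)
obs 7: x=-3/2 → posterior Normal(-95/189, 8/9)
obs 8: x=-9 → posterior Normal(-311/213, 56/71)
obs 9: x=-1 → posterior Normal(-335/237, 56/79)
obs 10: x=2 → posterior Normal(-287/261, 56/87)
obs 11: x=-5 → posterior Normal(-407/285, 56/95)
obs 12: x=2 → posterior Normal(-359/309, 56/103)
obs 13: x=3/2 → posterior Normal(-323/333, 56/111)
obs 14: x=-10 → posterior Normal(-563/357, 8/17)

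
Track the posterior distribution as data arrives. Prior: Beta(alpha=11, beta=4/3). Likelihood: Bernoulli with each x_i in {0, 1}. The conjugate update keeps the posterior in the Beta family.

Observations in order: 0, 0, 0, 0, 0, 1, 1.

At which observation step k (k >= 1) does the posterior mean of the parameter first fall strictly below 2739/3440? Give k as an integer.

obs 1: x=0 → posterior Beta(11, 7/3)
obs 2: x=0 → posterior Beta(11, 10/3)
obs 3: x=0 → posterior Beta(11, 13/3)
obs 4: x=0 → posterior Beta(11, 16/3)
obs 5: x=0 → posterior Beta(11, 19/3)
obs 6: x=1 → posterior Beta(12, 19/3)
obs 7: x=1 → posterior Beta(13, 19/3)

k = 2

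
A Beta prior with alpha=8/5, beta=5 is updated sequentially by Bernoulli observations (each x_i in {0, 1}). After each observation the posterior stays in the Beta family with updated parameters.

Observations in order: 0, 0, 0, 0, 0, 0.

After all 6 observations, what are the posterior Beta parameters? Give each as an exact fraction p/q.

alpha=8/5, beta=11

obs 1: x=0 → posterior Beta(8/5, 6)
obs 2: x=0 → posterior Beta(8/5, 7)
obs 3: x=0 → posterior Beta(8/5, 8)
obs 4: x=0 → posterior Beta(8/5, 9)
obs 5: x=0 → posterior Beta(8/5, 10)
obs 6: x=0 → posterior Beta(8/5, 11)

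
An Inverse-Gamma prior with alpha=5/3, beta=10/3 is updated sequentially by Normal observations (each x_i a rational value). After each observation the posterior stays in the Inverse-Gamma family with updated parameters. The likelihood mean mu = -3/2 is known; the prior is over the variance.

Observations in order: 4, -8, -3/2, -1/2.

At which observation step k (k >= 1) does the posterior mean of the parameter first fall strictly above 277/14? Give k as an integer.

k = 2

obs 1: x=4 → posterior Inverse-Gamma(13/6, 443/24)
obs 2: x=-8 → posterior Inverse-Gamma(8/3, 475/12)
obs 3: x=-3/2 → posterior Inverse-Gamma(19/6, 475/12)
obs 4: x=-1/2 → posterior Inverse-Gamma(11/3, 481/12)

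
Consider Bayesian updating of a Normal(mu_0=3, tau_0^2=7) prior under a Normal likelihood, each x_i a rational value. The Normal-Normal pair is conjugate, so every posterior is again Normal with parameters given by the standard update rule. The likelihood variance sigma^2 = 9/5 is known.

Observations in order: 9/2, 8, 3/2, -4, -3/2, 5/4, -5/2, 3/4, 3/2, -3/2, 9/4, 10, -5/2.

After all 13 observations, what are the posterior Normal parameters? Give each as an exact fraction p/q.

obs 1: x=9/2 → posterior Normal(369/88, 63/44)
obs 2: x=8 → posterior Normal(929/158, 63/79)
obs 3: x=3/2 → posterior Normal(517/114, 21/38)
obs 4: x=-4 → posterior Normal(377/149, 63/149)
obs 5: x=-3/2 → posterior Normal(649/368, 63/184)
obs 6: x=5/4 → posterior Normal(491/292, 21/73)
obs 7: x=-5/2 → posterior Normal(1123/1016, 63/254)
obs 8: x=3/4 → posterior Normal(307/289, 63/289)
obs 9: x=3/2 → posterior Normal(719/648, 7/36)
obs 10: x=-3/2 → posterior Normal(307/359, 63/359)
obs 11: x=9/4 → posterior Normal(1543/1576, 63/394)
obs 12: x=10 → posterior Normal(981/572, 21/143)
obs 13: x=-5/2 → posterior Normal(2593/1856, 63/464)

mu_0=2593/1856, tau_0^2=63/464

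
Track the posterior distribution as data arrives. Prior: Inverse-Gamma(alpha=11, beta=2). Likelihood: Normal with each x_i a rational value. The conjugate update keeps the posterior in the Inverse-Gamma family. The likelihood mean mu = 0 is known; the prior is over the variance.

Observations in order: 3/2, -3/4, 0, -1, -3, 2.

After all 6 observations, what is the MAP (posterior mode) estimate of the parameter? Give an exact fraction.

111/160

obs 1: x=3/2 → posterior Inverse-Gamma(23/2, 25/8)
obs 2: x=-3/4 → posterior Inverse-Gamma(12, 109/32)
obs 3: x=0 → posterior Inverse-Gamma(25/2, 109/32)
obs 4: x=-1 → posterior Inverse-Gamma(13, 125/32)
obs 5: x=-3 → posterior Inverse-Gamma(27/2, 269/32)
obs 6: x=2 → posterior Inverse-Gamma(14, 333/32)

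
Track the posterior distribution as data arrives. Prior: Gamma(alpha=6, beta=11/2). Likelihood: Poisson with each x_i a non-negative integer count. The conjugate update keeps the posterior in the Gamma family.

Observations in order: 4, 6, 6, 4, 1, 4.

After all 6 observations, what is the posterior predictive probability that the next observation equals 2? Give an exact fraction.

3244177324037818997528944141197962925906824768/13552527156068805425093160010874271392822265625

obs 1: x=4 → posterior Gamma(10, 13/2)
obs 2: x=6 → posterior Gamma(16, 15/2)
obs 3: x=6 → posterior Gamma(22, 17/2)
obs 4: x=4 → posterior Gamma(26, 19/2)
obs 5: x=1 → posterior Gamma(27, 21/2)
obs 6: x=4 → posterior Gamma(31, 23/2)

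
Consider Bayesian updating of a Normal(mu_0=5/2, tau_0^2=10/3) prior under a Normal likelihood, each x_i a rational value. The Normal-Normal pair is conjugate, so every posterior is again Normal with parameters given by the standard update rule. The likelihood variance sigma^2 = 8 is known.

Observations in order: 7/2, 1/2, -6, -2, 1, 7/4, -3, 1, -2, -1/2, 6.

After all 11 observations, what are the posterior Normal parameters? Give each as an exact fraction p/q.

mu_0=125/268, tau_0^2=40/67

obs 1: x=7/2 → posterior Normal(95/34, 40/17)
obs 2: x=1/2 → posterior Normal(25/11, 20/11)
obs 3: x=-6 → posterior Normal(20/27, 40/27)
obs 4: x=-2 → posterior Normal(5/16, 5/4)
obs 5: x=1 → posterior Normal(15/37, 40/37)
obs 6: x=7/4 → posterior Normal(95/168, 20/21)
obs 7: x=-3 → posterior Normal(35/188, 40/47)
obs 8: x=1 → posterior Normal(55/208, 10/13)
obs 9: x=-2 → posterior Normal(5/76, 40/57)
obs 10: x=-1/2 → posterior Normal(5/248, 20/31)
obs 11: x=6 → posterior Normal(125/268, 40/67)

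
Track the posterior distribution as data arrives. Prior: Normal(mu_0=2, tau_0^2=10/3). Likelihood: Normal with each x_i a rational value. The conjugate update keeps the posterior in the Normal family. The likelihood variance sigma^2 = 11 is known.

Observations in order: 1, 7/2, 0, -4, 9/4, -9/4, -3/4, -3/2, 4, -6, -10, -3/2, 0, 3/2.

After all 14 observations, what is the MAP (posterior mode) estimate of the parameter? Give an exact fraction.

obs 1: x=1 → posterior Normal(76/43, 110/43)
obs 2: x=7/2 → posterior Normal(111/53, 110/53)
obs 3: x=0 → posterior Normal(37/21, 110/63)
obs 4: x=-4 → posterior Normal(71/73, 110/73)
obs 5: x=9/4 → posterior Normal(187/166, 110/83)
obs 6: x=-9/4 → posterior Normal(71/93, 110/93)
obs 7: x=-3/4 → posterior Normal(127/206, 110/103)
obs 8: x=-3/2 → posterior Normal(97/226, 110/113)
obs 9: x=4 → posterior Normal(59/82, 110/123)
obs 10: x=-6 → posterior Normal(3/14, 110/133)
obs 11: x=-10 → posterior Normal(-1/2, 10/13)
obs 12: x=-3/2 → posterior Normal(-173/306, 110/153)
obs 13: x=0 → posterior Normal(-173/326, 110/163)
obs 14: x=3/2 → posterior Normal(-143/346, 110/173)

-143/346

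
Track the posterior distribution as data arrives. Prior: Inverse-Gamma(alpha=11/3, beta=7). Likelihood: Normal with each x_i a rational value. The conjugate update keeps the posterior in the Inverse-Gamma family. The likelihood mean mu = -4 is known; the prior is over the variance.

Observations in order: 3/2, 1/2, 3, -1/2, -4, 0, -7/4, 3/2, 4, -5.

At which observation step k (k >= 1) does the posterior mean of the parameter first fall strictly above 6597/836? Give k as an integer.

k = 2

obs 1: x=3/2 → posterior Inverse-Gamma(25/6, 177/8)
obs 2: x=1/2 → posterior Inverse-Gamma(14/3, 129/4)
obs 3: x=3 → posterior Inverse-Gamma(31/6, 227/4)
obs 4: x=-1/2 → posterior Inverse-Gamma(17/3, 503/8)
obs 5: x=-4 → posterior Inverse-Gamma(37/6, 503/8)
obs 6: x=0 → posterior Inverse-Gamma(20/3, 567/8)
obs 7: x=-7/4 → posterior Inverse-Gamma(43/6, 2349/32)
obs 8: x=3/2 → posterior Inverse-Gamma(23/3, 2833/32)
obs 9: x=4 → posterior Inverse-Gamma(49/6, 3857/32)
obs 10: x=-5 → posterior Inverse-Gamma(26/3, 3873/32)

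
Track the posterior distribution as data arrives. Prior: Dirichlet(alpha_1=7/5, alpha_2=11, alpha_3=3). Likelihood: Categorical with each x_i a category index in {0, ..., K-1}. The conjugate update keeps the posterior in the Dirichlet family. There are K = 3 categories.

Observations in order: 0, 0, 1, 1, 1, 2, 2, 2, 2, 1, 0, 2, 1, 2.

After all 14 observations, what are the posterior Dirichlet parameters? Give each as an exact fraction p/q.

obs 1: x=0 → posterior Dirichlet(12/5, 11, 3)
obs 2: x=0 → posterior Dirichlet(17/5, 11, 3)
obs 3: x=1 → posterior Dirichlet(17/5, 12, 3)
obs 4: x=1 → posterior Dirichlet(17/5, 13, 3)
obs 5: x=1 → posterior Dirichlet(17/5, 14, 3)
obs 6: x=2 → posterior Dirichlet(17/5, 14, 4)
obs 7: x=2 → posterior Dirichlet(17/5, 14, 5)
obs 8: x=2 → posterior Dirichlet(17/5, 14, 6)
obs 9: x=2 → posterior Dirichlet(17/5, 14, 7)
obs 10: x=1 → posterior Dirichlet(17/5, 15, 7)
obs 11: x=0 → posterior Dirichlet(22/5, 15, 7)
obs 12: x=2 → posterior Dirichlet(22/5, 15, 8)
obs 13: x=1 → posterior Dirichlet(22/5, 16, 8)
obs 14: x=2 → posterior Dirichlet(22/5, 16, 9)

alpha_1=22/5, alpha_2=16, alpha_3=9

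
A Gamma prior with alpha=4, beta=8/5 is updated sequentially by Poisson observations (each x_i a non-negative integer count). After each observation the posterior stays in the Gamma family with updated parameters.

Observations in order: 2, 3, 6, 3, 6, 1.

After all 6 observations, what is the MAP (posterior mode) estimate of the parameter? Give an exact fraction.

60/19

obs 1: x=2 → posterior Gamma(6, 13/5)
obs 2: x=3 → posterior Gamma(9, 18/5)
obs 3: x=6 → posterior Gamma(15, 23/5)
obs 4: x=3 → posterior Gamma(18, 28/5)
obs 5: x=6 → posterior Gamma(24, 33/5)
obs 6: x=1 → posterior Gamma(25, 38/5)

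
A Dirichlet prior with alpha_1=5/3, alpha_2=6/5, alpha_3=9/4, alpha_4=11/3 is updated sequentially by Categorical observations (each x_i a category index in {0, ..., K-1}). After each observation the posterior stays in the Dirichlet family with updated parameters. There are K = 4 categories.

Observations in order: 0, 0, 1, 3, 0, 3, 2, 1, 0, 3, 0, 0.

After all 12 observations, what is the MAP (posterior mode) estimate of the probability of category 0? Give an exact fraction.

400/1007

obs 1: x=0 → posterior Dirichlet(8/3, 6/5, 9/4, 11/3)
obs 2: x=0 → posterior Dirichlet(11/3, 6/5, 9/4, 11/3)
obs 3: x=1 → posterior Dirichlet(11/3, 11/5, 9/4, 11/3)
obs 4: x=3 → posterior Dirichlet(11/3, 11/5, 9/4, 14/3)
obs 5: x=0 → posterior Dirichlet(14/3, 11/5, 9/4, 14/3)
obs 6: x=3 → posterior Dirichlet(14/3, 11/5, 9/4, 17/3)
obs 7: x=2 → posterior Dirichlet(14/3, 11/5, 13/4, 17/3)
obs 8: x=1 → posterior Dirichlet(14/3, 16/5, 13/4, 17/3)
obs 9: x=0 → posterior Dirichlet(17/3, 16/5, 13/4, 17/3)
obs 10: x=3 → posterior Dirichlet(17/3, 16/5, 13/4, 20/3)
obs 11: x=0 → posterior Dirichlet(20/3, 16/5, 13/4, 20/3)
obs 12: x=0 → posterior Dirichlet(23/3, 16/5, 13/4, 20/3)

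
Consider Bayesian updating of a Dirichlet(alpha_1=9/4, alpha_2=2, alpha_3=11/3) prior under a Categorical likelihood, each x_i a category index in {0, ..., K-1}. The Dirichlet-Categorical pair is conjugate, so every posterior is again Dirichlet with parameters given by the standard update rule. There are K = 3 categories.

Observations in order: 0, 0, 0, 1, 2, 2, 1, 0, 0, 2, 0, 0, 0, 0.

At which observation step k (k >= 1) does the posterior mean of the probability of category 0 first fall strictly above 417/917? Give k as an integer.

k = 3

obs 1: x=0 → posterior Dirichlet(13/4, 2, 11/3)
obs 2: x=0 → posterior Dirichlet(17/4, 2, 11/3)
obs 3: x=0 → posterior Dirichlet(21/4, 2, 11/3)
obs 4: x=1 → posterior Dirichlet(21/4, 3, 11/3)
obs 5: x=2 → posterior Dirichlet(21/4, 3, 14/3)
obs 6: x=2 → posterior Dirichlet(21/4, 3, 17/3)
obs 7: x=1 → posterior Dirichlet(21/4, 4, 17/3)
obs 8: x=0 → posterior Dirichlet(25/4, 4, 17/3)
obs 9: x=0 → posterior Dirichlet(29/4, 4, 17/3)
obs 10: x=2 → posterior Dirichlet(29/4, 4, 20/3)
obs 11: x=0 → posterior Dirichlet(33/4, 4, 20/3)
obs 12: x=0 → posterior Dirichlet(37/4, 4, 20/3)
obs 13: x=0 → posterior Dirichlet(41/4, 4, 20/3)
obs 14: x=0 → posterior Dirichlet(45/4, 4, 20/3)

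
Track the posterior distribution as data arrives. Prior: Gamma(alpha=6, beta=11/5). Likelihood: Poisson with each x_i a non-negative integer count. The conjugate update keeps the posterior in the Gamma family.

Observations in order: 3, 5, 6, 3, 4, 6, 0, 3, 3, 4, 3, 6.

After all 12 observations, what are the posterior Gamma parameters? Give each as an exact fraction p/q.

alpha=52, beta=71/5

obs 1: x=3 → posterior Gamma(9, 16/5)
obs 2: x=5 → posterior Gamma(14, 21/5)
obs 3: x=6 → posterior Gamma(20, 26/5)
obs 4: x=3 → posterior Gamma(23, 31/5)
obs 5: x=4 → posterior Gamma(27, 36/5)
obs 6: x=6 → posterior Gamma(33, 41/5)
obs 7: x=0 → posterior Gamma(33, 46/5)
obs 8: x=3 → posterior Gamma(36, 51/5)
obs 9: x=3 → posterior Gamma(39, 56/5)
obs 10: x=4 → posterior Gamma(43, 61/5)
obs 11: x=3 → posterior Gamma(46, 66/5)
obs 12: x=6 → posterior Gamma(52, 71/5)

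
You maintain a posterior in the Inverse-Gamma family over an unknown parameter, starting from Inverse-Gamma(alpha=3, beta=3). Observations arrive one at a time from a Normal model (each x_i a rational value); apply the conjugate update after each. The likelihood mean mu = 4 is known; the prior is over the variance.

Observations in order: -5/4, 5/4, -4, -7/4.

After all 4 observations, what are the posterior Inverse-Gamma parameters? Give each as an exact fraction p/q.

alpha=5, beta=2211/32

obs 1: x=-5/4 → posterior Inverse-Gamma(7/2, 537/32)
obs 2: x=5/4 → posterior Inverse-Gamma(4, 329/16)
obs 3: x=-4 → posterior Inverse-Gamma(9/2, 841/16)
obs 4: x=-7/4 → posterior Inverse-Gamma(5, 2211/32)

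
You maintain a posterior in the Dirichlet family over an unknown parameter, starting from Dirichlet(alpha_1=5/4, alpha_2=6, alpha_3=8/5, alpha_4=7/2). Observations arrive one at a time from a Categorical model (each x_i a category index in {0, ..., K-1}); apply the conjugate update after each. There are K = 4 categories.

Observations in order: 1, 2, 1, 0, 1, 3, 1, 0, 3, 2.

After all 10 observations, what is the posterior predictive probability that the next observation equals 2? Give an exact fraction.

24/149

obs 1: x=1 → posterior Dirichlet(5/4, 7, 8/5, 7/2)
obs 2: x=2 → posterior Dirichlet(5/4, 7, 13/5, 7/2)
obs 3: x=1 → posterior Dirichlet(5/4, 8, 13/5, 7/2)
obs 4: x=0 → posterior Dirichlet(9/4, 8, 13/5, 7/2)
obs 5: x=1 → posterior Dirichlet(9/4, 9, 13/5, 7/2)
obs 6: x=3 → posterior Dirichlet(9/4, 9, 13/5, 9/2)
obs 7: x=1 → posterior Dirichlet(9/4, 10, 13/5, 9/2)
obs 8: x=0 → posterior Dirichlet(13/4, 10, 13/5, 9/2)
obs 9: x=3 → posterior Dirichlet(13/4, 10, 13/5, 11/2)
obs 10: x=2 → posterior Dirichlet(13/4, 10, 18/5, 11/2)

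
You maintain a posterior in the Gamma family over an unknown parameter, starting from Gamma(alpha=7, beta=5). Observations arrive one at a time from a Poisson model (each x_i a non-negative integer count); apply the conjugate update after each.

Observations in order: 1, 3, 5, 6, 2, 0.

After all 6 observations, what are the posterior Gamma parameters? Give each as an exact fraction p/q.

obs 1: x=1 → posterior Gamma(8, 6)
obs 2: x=3 → posterior Gamma(11, 7)
obs 3: x=5 → posterior Gamma(16, 8)
obs 4: x=6 → posterior Gamma(22, 9)
obs 5: x=2 → posterior Gamma(24, 10)
obs 6: x=0 → posterior Gamma(24, 11)

alpha=24, beta=11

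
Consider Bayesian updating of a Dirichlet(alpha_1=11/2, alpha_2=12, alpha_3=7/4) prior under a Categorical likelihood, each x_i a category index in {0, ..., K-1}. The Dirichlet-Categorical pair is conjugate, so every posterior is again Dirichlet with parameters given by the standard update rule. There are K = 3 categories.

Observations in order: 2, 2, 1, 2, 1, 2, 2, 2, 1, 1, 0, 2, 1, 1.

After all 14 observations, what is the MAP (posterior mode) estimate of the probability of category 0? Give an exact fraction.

obs 1: x=2 → posterior Dirichlet(11/2, 12, 11/4)
obs 2: x=2 → posterior Dirichlet(11/2, 12, 15/4)
obs 3: x=1 → posterior Dirichlet(11/2, 13, 15/4)
obs 4: x=2 → posterior Dirichlet(11/2, 13, 19/4)
obs 5: x=1 → posterior Dirichlet(11/2, 14, 19/4)
obs 6: x=2 → posterior Dirichlet(11/2, 14, 23/4)
obs 7: x=2 → posterior Dirichlet(11/2, 14, 27/4)
obs 8: x=2 → posterior Dirichlet(11/2, 14, 31/4)
obs 9: x=1 → posterior Dirichlet(11/2, 15, 31/4)
obs 10: x=1 → posterior Dirichlet(11/2, 16, 31/4)
obs 11: x=0 → posterior Dirichlet(13/2, 16, 31/4)
obs 12: x=2 → posterior Dirichlet(13/2, 16, 35/4)
obs 13: x=1 → posterior Dirichlet(13/2, 17, 35/4)
obs 14: x=1 → posterior Dirichlet(13/2, 18, 35/4)

2/11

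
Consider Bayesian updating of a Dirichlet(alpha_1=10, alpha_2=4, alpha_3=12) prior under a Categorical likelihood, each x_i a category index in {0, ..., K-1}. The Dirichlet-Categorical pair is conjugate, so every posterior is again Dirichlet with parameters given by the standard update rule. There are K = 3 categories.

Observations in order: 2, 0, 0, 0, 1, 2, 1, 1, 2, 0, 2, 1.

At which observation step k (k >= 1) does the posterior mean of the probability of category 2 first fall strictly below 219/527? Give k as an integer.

obs 1: x=2 → posterior Dirichlet(10, 4, 13)
obs 2: x=0 → posterior Dirichlet(11, 4, 13)
obs 3: x=0 → posterior Dirichlet(12, 4, 13)
obs 4: x=0 → posterior Dirichlet(13, 4, 13)
obs 5: x=1 → posterior Dirichlet(13, 5, 13)
obs 6: x=2 → posterior Dirichlet(13, 5, 14)
obs 7: x=1 → posterior Dirichlet(13, 6, 14)
obs 8: x=1 → posterior Dirichlet(13, 7, 14)
obs 9: x=2 → posterior Dirichlet(13, 7, 15)
obs 10: x=0 → posterior Dirichlet(14, 7, 15)
obs 11: x=2 → posterior Dirichlet(14, 7, 16)
obs 12: x=1 → posterior Dirichlet(14, 8, 16)

k = 8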